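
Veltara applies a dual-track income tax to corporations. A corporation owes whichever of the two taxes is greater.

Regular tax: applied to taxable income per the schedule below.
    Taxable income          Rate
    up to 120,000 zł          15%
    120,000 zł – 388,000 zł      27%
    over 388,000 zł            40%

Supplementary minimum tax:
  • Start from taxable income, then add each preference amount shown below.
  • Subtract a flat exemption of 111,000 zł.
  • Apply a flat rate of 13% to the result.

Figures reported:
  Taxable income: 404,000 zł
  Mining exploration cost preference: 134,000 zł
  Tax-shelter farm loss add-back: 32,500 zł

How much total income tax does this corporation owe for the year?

Regular tax:
  120,000 zł × 15% = 18,000 zł
  268,000 zł × 27% = 72,360 zł
  16,000 zł × 40% = 6,400 zł
  → 96,760 zł

Supplementary minimum tax:
  Adjusted income: 404,000 zł + 134,000 zł + 32,500 zł = 570,500 zł
  Less exemption 111,000 zł → base 459,500 zł
  459,500 zł × 13% = 59,735 zł

96,760 zł > 59,735 zł, so the regular tax governs.

96,760 zł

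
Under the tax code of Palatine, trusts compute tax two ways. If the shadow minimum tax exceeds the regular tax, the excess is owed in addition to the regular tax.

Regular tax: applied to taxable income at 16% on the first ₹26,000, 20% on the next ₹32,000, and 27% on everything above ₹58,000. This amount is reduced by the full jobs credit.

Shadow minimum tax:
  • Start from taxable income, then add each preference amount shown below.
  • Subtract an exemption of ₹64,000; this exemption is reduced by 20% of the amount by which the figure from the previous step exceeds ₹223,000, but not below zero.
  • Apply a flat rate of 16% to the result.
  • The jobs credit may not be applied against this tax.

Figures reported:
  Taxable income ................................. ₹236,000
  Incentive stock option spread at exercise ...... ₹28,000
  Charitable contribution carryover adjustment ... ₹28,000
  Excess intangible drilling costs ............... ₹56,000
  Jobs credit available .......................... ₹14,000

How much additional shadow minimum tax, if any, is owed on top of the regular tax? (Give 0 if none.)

Shadow minimum tax:
  Adjusted income: ₹236,000 + ₹28,000 + ₹28,000 + ₹56,000 = ₹348,000
  Exemption: ₹64,000 − 20% × (₹348,000 − ₹223,000) = ₹64,000 − ₹25,000 = ₹39,000
  Base: ₹348,000 − ₹39,000 = ₹309,000
  ₹309,000 × 16% = ₹49,440

Regular tax:
  ₹26,000 × 16% = ₹4,160
  ₹32,000 × 20% = ₹6,400
  ₹178,000 × 27% = ₹48,060
  → ₹58,620
  Less jobs credit ₹14,000 → ₹44,620

Excess of shadow minimum tax over regular tax: ₹49,440 − ₹44,620 = ₹4,820.

₹4,820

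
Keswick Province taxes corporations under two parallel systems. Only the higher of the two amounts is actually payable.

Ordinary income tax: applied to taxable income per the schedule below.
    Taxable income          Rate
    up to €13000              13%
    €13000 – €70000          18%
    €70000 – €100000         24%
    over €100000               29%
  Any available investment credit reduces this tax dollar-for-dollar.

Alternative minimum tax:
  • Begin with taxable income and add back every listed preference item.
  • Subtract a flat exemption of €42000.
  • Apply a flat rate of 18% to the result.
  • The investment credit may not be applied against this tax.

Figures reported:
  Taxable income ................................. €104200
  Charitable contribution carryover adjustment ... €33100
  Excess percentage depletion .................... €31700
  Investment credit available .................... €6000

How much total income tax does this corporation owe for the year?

€22860

Alternative minimum tax:
  Adjusted income: €104200 + €33100 + €31700 = €169000
  Less exemption €42000 → base €127000
  €127000 × 18% = €22860

Ordinary income tax:
  €13000 × 13% = €1690
  €57000 × 18% = €10260
  €30000 × 24% = €7200
  €4200 × 29% = €1218
  → €20368
  Less investment credit €6000 → €14368

€22860 > €14368, so the alternative minimum tax is the binding amount.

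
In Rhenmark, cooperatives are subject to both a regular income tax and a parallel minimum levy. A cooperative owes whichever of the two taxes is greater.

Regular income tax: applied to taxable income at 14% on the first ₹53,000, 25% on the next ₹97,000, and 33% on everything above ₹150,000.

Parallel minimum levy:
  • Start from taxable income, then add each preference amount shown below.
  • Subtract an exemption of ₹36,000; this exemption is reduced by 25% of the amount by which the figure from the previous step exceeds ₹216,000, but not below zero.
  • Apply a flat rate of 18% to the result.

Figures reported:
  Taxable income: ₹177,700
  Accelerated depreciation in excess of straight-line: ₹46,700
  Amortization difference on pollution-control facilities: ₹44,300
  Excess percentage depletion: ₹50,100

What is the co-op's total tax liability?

₹55,530

Parallel minimum levy:
  Adjusted income: ₹177,700 + ₹46,700 + ₹44,300 + ₹50,100 = ₹318,800
  Exemption: ₹36,000 − 25% × (₹318,800 − ₹216,000) = ₹36,000 − ₹25,700 = ₹10,300
  Base: ₹318,800 − ₹10,300 = ₹308,500
  ₹308,500 × 18% = ₹55,530

Regular income tax:
  ₹53,000 × 14% = ₹7,420
  ₹97,000 × 25% = ₹24,250
  ₹27,700 × 33% = ₹9,141
  → ₹40,811

₹55,530 > ₹40,811, so the parallel minimum levy is the binding amount.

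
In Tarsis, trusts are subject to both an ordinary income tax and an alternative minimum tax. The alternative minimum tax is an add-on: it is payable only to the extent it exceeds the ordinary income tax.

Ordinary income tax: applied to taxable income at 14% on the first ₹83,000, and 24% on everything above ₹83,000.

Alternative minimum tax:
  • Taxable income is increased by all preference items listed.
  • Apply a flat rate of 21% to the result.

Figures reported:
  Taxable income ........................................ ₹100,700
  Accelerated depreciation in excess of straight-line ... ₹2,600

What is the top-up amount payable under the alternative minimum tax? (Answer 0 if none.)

Alternative minimum tax:
  Adjusted income: ₹100,700 + ₹2,600 = ₹103,300
  ₹103,300 × 21% = ₹21,693

Ordinary income tax:
  ₹83,000 × 14% = ₹11,620
  ₹17,700 × 24% = ₹4,248
  → ₹15,868

Excess of alternative minimum tax over ordinary income tax: ₹21,693 − ₹15,868 = ₹5,825.

₹5,825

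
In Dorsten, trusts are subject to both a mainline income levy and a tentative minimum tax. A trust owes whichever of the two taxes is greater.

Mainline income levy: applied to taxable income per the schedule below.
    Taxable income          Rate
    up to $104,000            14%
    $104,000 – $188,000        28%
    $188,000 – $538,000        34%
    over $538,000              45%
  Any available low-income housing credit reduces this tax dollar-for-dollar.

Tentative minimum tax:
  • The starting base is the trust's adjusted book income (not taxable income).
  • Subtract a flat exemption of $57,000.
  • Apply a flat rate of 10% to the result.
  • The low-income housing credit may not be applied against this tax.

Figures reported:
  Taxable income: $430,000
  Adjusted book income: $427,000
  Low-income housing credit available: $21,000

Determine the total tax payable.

$99,360

Tentative minimum tax:
  Base (adjusted book income): $427,000
  Less exemption $57,000 → base $370,000
  $370,000 × 10% = $37,000

Mainline income levy:
  $104,000 × 14% = $14,560
  $84,000 × 28% = $23,520
  $242,000 × 34% = $82,280
  → $120,360
  Less low-income housing credit $21,000 → $99,360

$99,360 > $37,000, so the mainline income levy governs.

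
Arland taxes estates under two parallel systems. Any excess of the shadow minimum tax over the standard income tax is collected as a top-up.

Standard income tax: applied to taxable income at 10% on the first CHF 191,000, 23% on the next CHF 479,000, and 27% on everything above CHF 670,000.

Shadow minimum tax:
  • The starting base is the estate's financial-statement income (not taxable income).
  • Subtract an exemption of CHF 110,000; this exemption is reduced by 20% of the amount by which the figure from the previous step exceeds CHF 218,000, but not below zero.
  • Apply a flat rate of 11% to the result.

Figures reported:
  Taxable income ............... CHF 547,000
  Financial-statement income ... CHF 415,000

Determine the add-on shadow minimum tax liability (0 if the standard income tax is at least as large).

Standard income tax:
  CHF 191,000 × 10% = CHF 19,100
  CHF 356,000 × 23% = CHF 81,880
  → CHF 100,980

Shadow minimum tax:
  Base (financial-statement income): CHF 415,000
  Exemption: CHF 110,000 − 20% × (CHF 415,000 − CHF 218,000) = CHF 110,000 − CHF 39,400 = CHF 70,600
  Base: CHF 415,000 − CHF 70,600 = CHF 344,400
  CHF 344,400 × 11% = CHF 37,884

CHF 37,884 ≤ CHF 100,980, so no add-on is due.

CHF 0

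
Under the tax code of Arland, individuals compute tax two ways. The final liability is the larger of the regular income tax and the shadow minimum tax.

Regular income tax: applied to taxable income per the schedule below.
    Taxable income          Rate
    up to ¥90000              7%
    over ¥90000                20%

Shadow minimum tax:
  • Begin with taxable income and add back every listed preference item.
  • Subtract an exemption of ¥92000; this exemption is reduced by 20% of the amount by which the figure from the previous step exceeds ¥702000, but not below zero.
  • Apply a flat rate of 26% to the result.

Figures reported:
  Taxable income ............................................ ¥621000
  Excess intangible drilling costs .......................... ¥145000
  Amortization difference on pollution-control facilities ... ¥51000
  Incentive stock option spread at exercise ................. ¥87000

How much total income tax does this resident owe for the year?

¥221624

Shadow minimum tax:
  Adjusted income: ¥621000 + ¥145000 + ¥51000 + ¥87000 = ¥904000
  Exemption: ¥92000 − 20% × (¥904000 − ¥702000) = ¥92000 − ¥40400 = ¥51600
  Base: ¥904000 − ¥51600 = ¥852400
  ¥852400 × 26% = ¥221624

Regular income tax:
  ¥90000 × 7% = ¥6300
  ¥531000 × 20% = ¥106200
  → ¥112500

¥221624 > ¥112500, so the shadow minimum tax is the binding amount.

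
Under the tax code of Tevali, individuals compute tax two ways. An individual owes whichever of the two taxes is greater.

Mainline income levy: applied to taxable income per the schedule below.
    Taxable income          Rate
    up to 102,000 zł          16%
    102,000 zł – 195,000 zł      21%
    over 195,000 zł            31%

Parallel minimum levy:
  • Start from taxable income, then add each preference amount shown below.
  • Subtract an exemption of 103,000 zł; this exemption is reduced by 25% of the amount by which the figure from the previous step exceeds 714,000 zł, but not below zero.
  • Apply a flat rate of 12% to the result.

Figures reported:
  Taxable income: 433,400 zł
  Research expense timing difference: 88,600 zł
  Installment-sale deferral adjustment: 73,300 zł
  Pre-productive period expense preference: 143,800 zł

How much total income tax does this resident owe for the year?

Parallel minimum levy:
  Adjusted income: 433,400 zł + 88,600 zł + 73,300 zł + 143,800 zł = 739,100 zł
  Exemption: 103,000 zł − 25% × (739,100 zł − 714,000 zł) = 103,000 zł − 6,275 zł = 96,725 zł
  Base: 739,100 zł − 96,725 zł = 642,375 zł
  642,375 zł × 12% = 77,085 zł

Mainline income levy:
  102,000 zł × 16% = 16,320 zł
  93,000 zł × 21% = 19,530 zł
  238,400 zł × 31% = 73,904 zł
  → 109,754 zł

109,754 zł > 77,085 zł, so the mainline income levy governs.

109,754 zł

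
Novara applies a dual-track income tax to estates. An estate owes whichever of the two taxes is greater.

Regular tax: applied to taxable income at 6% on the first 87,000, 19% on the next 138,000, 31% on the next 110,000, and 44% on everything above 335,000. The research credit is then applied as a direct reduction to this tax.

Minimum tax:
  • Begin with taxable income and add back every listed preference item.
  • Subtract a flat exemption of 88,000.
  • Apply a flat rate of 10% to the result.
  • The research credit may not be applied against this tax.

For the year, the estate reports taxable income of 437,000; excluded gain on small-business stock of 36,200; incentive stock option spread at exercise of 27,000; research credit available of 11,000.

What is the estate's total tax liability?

Regular tax:
  87,000 × 6% = 5,220
  138,000 × 19% = 26,220
  110,000 × 31% = 34,100
  102,000 × 44% = 44,880
  → 110,420
  Less research credit 11,000 → 99,420

Minimum tax:
  Adjusted income: 437,000 + 36,200 + 27,000 = 500,200
  Less exemption 88,000 → base 412,200
  412,200 × 10% = 41,220

99,420 > 41,220, so the regular tax governs.

99,420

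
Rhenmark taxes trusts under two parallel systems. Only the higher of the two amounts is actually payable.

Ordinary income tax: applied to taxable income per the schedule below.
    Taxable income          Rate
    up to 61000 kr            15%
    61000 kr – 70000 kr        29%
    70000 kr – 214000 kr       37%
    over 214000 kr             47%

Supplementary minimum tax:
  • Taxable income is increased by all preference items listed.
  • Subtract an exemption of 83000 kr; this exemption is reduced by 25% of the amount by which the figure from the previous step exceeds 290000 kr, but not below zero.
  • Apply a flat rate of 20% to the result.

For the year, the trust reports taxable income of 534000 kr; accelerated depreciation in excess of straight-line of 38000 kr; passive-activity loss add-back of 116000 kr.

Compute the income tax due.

215440 kr

Ordinary income tax:
  61000 kr × 15% = 9150 kr
  9000 kr × 29% = 2610 kr
  144000 kr × 37% = 53280 kr
  320000 kr × 47% = 150400 kr
  → 215440 kr

Supplementary minimum tax:
  Adjusted income: 534000 kr + 38000 kr + 116000 kr = 688000 kr
  Exemption: 25% × (688000 kr − 290000 kr) = 99500 kr ≥ 83000 kr, so the exemption is fully phased out
  Base: 688000 kr − 0 kr = 688000 kr
  688000 kr × 20% = 137600 kr

215440 kr > 137600 kr, so the ordinary income tax governs.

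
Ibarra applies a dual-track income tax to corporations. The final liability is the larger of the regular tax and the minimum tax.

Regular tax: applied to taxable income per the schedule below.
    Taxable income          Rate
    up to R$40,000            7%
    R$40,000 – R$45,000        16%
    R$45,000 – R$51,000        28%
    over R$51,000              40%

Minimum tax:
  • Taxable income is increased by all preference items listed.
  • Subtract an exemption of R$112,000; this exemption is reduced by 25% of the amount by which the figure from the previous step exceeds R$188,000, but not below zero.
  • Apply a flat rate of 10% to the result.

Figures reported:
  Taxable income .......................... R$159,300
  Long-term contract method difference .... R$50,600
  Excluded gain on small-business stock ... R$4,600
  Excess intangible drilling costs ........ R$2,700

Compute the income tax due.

R$48,600

Minimum tax:
  Adjusted income: R$159,300 + R$50,600 + R$4,600 + R$2,700 = R$217,200
  Exemption: R$112,000 − 25% × (R$217,200 − R$188,000) = R$112,000 − R$7,300 = R$104,700
  Base: R$217,200 − R$104,700 = R$112,500
  R$112,500 × 10% = R$11,250

Regular tax:
  R$40,000 × 7% = R$2,800
  R$5,000 × 16% = R$800
  R$6,000 × 28% = R$1,680
  R$108,300 × 40% = R$43,320
  → R$48,600

R$48,600 > R$11,250, so the regular tax governs.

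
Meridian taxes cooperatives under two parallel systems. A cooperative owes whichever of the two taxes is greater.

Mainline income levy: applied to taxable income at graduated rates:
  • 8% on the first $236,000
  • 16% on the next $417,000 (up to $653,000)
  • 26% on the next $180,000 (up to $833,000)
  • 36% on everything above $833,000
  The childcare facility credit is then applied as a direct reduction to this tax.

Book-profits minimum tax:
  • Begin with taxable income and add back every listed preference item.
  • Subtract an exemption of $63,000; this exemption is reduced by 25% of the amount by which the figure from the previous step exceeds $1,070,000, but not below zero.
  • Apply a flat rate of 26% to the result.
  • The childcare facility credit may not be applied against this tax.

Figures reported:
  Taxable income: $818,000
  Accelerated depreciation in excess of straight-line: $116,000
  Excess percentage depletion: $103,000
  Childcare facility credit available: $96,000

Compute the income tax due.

Book-profits minimum tax:
  Adjusted income: $818,000 + $116,000 + $103,000 = $1,037,000
  Exemption: $1,037,000 ≤ $1,070,000, so full $63,000 applies
  Base: $1,037,000 − $63,000 = $974,000
  $974,000 × 26% = $253,240

Mainline income levy:
  $236,000 × 8% = $18,880
  $417,000 × 16% = $66,720
  $165,000 × 26% = $42,900
  → $128,500
  Less childcare facility credit $96,000 → $32,500

$253,240 > $32,500, so the book-profits minimum tax is the binding amount.

$253,240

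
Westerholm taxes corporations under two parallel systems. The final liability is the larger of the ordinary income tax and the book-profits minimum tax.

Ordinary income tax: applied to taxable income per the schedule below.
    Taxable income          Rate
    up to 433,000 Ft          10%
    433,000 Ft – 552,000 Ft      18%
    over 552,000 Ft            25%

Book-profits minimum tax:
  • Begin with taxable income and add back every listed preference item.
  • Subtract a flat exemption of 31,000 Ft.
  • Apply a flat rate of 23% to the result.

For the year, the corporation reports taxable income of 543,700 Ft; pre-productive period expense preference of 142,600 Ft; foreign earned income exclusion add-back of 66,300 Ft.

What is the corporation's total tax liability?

165,968 Ft

Book-profits minimum tax:
  Adjusted income: 543,700 Ft + 142,600 Ft + 66,300 Ft = 752,600 Ft
  Less exemption 31,000 Ft → base 721,600 Ft
  721,600 Ft × 23% = 165,968 Ft

Ordinary income tax:
  433,000 Ft × 10% = 43,300 Ft
  110,700 Ft × 18% = 19,926 Ft
  → 63,226 Ft

165,968 Ft > 63,226 Ft, so the book-profits minimum tax is the binding amount.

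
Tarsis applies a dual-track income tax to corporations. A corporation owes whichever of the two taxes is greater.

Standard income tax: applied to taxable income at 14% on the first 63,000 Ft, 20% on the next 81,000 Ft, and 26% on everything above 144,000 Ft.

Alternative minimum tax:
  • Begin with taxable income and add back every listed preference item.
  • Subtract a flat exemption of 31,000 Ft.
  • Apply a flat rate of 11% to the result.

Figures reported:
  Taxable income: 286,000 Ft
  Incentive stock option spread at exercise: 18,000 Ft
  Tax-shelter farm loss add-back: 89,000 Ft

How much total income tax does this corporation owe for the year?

61,940 Ft

Alternative minimum tax:
  Adjusted income: 286,000 Ft + 18,000 Ft + 89,000 Ft = 393,000 Ft
  Less exemption 31,000 Ft → base 362,000 Ft
  362,000 Ft × 11% = 39,820 Ft

Standard income tax:
  63,000 Ft × 14% = 8,820 Ft
  81,000 Ft × 20% = 16,200 Ft
  142,000 Ft × 26% = 36,920 Ft
  → 61,940 Ft

61,940 Ft > 39,820 Ft, so the standard income tax governs.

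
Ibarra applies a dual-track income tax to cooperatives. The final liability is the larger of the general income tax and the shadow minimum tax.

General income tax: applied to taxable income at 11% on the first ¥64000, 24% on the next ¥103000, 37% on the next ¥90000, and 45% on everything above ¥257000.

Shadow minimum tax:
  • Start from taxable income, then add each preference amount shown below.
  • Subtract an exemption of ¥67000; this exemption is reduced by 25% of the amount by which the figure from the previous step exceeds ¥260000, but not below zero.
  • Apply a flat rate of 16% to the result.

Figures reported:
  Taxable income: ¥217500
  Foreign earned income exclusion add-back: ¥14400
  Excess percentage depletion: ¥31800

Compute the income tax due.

¥50445

General income tax:
  ¥64000 × 11% = ¥7040
  ¥103000 × 24% = ¥24720
  ¥50500 × 37% = ¥18685
  → ¥50445

Shadow minimum tax:
  Adjusted income: ¥217500 + ¥14400 + ¥31800 = ¥263700
  Exemption: ¥67000 − 25% × (¥263700 − ¥260000) = ¥67000 − ¥925 = ¥66075
  Base: ¥263700 − ¥66075 = ¥197625
  ¥197625 × 16% = ¥31620

¥50445 > ¥31620, so the general income tax governs.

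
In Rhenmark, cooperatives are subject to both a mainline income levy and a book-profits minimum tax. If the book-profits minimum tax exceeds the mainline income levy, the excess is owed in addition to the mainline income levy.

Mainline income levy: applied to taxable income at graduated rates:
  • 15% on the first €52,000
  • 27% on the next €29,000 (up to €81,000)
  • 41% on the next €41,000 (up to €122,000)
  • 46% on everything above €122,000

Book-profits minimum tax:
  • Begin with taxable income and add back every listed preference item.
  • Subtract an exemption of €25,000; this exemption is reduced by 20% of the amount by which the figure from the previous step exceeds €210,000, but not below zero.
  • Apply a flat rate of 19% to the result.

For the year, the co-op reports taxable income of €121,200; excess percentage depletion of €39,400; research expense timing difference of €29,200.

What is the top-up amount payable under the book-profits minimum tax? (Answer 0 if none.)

€0

Book-profits minimum tax:
  Adjusted income: €121,200 + €39,400 + €29,200 = €189,800
  Exemption: €189,800 ≤ €210,000, so full €25,000 applies
  Base: €189,800 − €25,000 = €164,800
  €164,800 × 19% = €31,312

Mainline income levy:
  €52,000 × 15% = €7,800
  €29,000 × 27% = €7,830
  €40,200 × 41% = €16,482
  → €32,112

€31,312 ≤ €32,112, so no add-on is due.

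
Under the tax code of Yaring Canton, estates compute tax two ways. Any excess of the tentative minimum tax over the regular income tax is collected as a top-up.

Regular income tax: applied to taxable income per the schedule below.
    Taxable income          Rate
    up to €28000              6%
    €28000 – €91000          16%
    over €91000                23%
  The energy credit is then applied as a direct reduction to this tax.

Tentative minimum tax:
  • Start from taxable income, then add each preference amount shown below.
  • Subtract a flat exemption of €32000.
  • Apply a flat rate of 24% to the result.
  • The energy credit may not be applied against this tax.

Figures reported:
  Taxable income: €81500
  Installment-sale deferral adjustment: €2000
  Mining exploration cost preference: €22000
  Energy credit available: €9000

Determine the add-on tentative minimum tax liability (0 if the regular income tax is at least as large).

€16400

Tentative minimum tax:
  Adjusted income: €81500 + €2000 + €22000 = €105500
  Less exemption €32000 → base €73500
  €73500 × 24% = €17640

Regular income tax:
  €28000 × 6% = €1680
  €53500 × 16% = €8560
  → €10240
  Less energy credit €9000 → €1240

Excess of tentative minimum tax over regular income tax: €17640 − €1240 = €16400.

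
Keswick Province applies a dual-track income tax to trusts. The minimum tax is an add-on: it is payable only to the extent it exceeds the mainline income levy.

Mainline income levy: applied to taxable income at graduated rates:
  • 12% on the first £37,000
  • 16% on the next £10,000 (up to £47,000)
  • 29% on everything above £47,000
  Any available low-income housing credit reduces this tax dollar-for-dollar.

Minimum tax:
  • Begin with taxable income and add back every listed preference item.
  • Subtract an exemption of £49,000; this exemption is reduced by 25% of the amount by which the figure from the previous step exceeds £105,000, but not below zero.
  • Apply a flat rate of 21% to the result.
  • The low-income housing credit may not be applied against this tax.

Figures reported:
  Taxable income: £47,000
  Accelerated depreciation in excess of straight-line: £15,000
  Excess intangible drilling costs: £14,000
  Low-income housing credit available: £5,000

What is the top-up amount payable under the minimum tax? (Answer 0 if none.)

Minimum tax:
  Adjusted income: £47,000 + £15,000 + £14,000 = £76,000
  Exemption: £76,000 ≤ £105,000, so full £49,000 applies
  Base: £76,000 − £49,000 = £27,000
  £27,000 × 21% = £5,670

Mainline income levy:
  £37,000 × 12% = £4,440
  £10,000 × 16% = £1,600
  → £6,040
  Less low-income housing credit £5,000 → £1,040

Excess of minimum tax over mainline income levy: £5,670 − £1,040 = £4,630.

£4,630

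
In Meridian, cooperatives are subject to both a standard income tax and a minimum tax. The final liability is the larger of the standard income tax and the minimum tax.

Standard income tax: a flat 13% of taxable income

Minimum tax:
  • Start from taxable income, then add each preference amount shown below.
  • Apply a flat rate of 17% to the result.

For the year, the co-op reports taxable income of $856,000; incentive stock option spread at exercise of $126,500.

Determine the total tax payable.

$167,025

Minimum tax:
  Adjusted income: $856,000 + $126,500 = $982,500
  $982,500 × 17% = $167,025

Standard income tax:
  $856,000 × 13% = $111,280

$167,025 > $111,280, so the minimum tax is the binding amount.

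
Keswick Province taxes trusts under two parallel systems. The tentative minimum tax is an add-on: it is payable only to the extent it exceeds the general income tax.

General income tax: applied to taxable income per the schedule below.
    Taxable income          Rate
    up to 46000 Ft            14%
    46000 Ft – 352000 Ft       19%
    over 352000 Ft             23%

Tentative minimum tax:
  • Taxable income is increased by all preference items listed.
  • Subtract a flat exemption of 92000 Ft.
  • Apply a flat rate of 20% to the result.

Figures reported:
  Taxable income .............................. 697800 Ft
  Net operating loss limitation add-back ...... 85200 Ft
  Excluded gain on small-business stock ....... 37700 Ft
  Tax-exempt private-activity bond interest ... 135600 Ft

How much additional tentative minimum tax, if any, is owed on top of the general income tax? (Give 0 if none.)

Tentative minimum tax:
  Adjusted income: 697800 Ft + 85200 Ft + 37700 Ft + 135600 Ft = 956300 Ft
  Less exemption 92000 Ft → base 864300 Ft
  864300 Ft × 20% = 172860 Ft

General income tax:
  46000 Ft × 14% = 6440 Ft
  306000 Ft × 19% = 58140 Ft
  345800 Ft × 23% = 79534 Ft
  → 144114 Ft

Excess of tentative minimum tax over general income tax: 172860 Ft − 144114 Ft = 28746 Ft.

28746 Ft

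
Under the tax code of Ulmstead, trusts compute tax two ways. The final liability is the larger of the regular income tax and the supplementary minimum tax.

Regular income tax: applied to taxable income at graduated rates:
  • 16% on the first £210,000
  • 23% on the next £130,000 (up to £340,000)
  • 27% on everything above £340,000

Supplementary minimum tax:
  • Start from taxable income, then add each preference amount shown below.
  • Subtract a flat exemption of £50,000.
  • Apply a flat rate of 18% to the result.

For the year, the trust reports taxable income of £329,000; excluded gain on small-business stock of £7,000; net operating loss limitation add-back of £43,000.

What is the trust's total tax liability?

Regular income tax:
  £210,000 × 16% = £33,600
  £119,000 × 23% = £27,370
  → £60,970

Supplementary minimum tax:
  Adjusted income: £329,000 + £7,000 + £43,000 = £379,000
  Less exemption £50,000 → base £329,000
  £329,000 × 18% = £59,220

£60,970 > £59,220, so the regular income tax governs.

£60,970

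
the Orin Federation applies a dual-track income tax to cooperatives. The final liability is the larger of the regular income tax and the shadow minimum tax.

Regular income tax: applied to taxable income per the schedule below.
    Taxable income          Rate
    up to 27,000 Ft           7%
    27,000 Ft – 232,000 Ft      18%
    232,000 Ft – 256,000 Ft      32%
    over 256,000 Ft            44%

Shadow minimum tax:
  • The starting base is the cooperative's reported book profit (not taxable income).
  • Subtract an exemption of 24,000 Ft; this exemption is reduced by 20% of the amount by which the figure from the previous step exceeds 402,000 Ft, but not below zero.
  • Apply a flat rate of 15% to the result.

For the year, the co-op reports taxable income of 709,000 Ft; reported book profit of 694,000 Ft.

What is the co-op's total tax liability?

245,790 Ft

Shadow minimum tax:
  Base (reported book profit): 694,000 Ft
  Exemption: 20% × (694,000 Ft − 402,000 Ft) = 58,400 Ft ≥ 24,000 Ft, so the exemption is fully phased out
  Base: 694,000 Ft − 0 Ft = 694,000 Ft
  694,000 Ft × 15% = 104,100 Ft

Regular income tax:
  27,000 Ft × 7% = 1,890 Ft
  205,000 Ft × 18% = 36,900 Ft
  24,000 Ft × 32% = 7,680 Ft
  453,000 Ft × 44% = 199,320 Ft
  → 245,790 Ft

245,790 Ft > 104,100 Ft, so the regular income tax governs.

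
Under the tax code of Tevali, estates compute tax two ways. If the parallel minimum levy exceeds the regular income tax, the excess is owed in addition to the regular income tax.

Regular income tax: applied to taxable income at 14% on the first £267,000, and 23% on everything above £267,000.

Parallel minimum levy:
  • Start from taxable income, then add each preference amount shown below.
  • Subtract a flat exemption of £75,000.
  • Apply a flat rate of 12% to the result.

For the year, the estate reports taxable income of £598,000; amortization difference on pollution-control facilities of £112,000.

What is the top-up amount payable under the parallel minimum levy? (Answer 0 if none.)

£0

Parallel minimum levy:
  Adjusted income: £598,000 + £112,000 = £710,000
  Less exemption £75,000 → base £635,000
  £635,000 × 12% = £76,200

Regular income tax:
  £267,000 × 14% = £37,380
  £331,000 × 23% = £76,130
  → £113,510

£76,200 ≤ £113,510, so no add-on is due.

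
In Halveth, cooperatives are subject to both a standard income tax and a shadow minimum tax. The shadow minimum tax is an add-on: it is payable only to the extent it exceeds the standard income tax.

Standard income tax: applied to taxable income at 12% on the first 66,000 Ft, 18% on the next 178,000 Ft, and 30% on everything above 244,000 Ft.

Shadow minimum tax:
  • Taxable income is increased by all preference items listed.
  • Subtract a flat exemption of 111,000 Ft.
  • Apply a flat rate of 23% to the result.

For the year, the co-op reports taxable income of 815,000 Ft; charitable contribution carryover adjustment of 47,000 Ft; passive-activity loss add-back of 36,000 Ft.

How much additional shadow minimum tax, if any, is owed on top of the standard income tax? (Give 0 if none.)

0 Ft

Shadow minimum tax:
  Adjusted income: 815,000 Ft + 47,000 Ft + 36,000 Ft = 898,000 Ft
  Less exemption 111,000 Ft → base 787,000 Ft
  787,000 Ft × 23% = 181,010 Ft

Standard income tax:
  66,000 Ft × 12% = 7,920 Ft
  178,000 Ft × 18% = 32,040 Ft
  571,000 Ft × 30% = 171,300 Ft
  → 211,260 Ft

181,010 Ft ≤ 211,260 Ft, so no add-on is due.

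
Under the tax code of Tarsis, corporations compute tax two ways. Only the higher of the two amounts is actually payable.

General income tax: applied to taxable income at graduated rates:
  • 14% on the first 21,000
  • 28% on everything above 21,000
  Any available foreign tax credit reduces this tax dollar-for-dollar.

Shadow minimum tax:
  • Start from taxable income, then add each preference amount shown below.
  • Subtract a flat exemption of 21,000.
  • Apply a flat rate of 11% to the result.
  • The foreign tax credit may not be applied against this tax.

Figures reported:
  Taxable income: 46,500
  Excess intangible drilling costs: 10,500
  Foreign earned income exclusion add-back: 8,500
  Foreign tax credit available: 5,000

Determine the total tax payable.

General income tax:
  21,000 × 14% = 2,940
  25,500 × 28% = 7,140
  → 10,080
  Less foreign tax credit 5,000 → 5,080

Shadow minimum tax:
  Adjusted income: 46,500 + 10,500 + 8,500 = 65,500
  Less exemption 21,000 → base 44,500
  44,500 × 11% = 4,895

5,080 > 4,895, so the general income tax governs.

5,080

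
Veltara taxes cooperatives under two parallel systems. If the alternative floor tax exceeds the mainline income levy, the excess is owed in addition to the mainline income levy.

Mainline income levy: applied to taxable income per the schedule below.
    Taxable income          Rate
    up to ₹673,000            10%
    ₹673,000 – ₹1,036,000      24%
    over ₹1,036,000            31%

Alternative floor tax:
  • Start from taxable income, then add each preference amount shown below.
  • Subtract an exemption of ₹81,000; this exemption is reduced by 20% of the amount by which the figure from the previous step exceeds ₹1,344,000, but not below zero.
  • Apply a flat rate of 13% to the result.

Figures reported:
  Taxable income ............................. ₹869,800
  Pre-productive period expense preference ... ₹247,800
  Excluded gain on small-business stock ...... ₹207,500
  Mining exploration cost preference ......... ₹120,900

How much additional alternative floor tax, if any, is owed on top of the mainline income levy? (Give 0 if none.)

Mainline income levy:
  ₹673,000 × 10% = ₹67,300
  ₹196,800 × 24% = ₹47,232
  → ₹114,532

Alternative floor tax:
  Adjusted income: ₹869,800 + ₹247,800 + ₹207,500 + ₹120,900 = ₹1,446,000
  Exemption: ₹81,000 − 20% × (₹1,446,000 − ₹1,344,000) = ₹81,000 − ₹20,400 = ₹60,600
  Base: ₹1,446,000 − ₹60,600 = ₹1,385,400
  ₹1,385,400 × 13% = ₹180,102

Excess of alternative floor tax over mainline income levy: ₹180,102 − ₹114,532 = ₹65,570.

₹65,570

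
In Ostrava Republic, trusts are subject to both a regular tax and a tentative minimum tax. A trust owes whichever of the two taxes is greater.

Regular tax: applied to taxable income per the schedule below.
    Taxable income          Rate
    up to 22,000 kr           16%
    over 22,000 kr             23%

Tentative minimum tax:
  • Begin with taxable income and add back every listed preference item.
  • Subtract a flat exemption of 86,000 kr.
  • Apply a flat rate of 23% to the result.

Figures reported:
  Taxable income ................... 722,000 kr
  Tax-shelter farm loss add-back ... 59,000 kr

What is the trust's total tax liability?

Tentative minimum tax:
  Adjusted income: 722,000 kr + 59,000 kr = 781,000 kr
  Less exemption 86,000 kr → base 695,000 kr
  695,000 kr × 23% = 159,850 kr

Regular tax:
  22,000 kr × 16% = 3,520 kr
  700,000 kr × 23% = 161,000 kr
  → 164,520 kr

164,520 kr > 159,850 kr, so the regular tax governs.

164,520 kr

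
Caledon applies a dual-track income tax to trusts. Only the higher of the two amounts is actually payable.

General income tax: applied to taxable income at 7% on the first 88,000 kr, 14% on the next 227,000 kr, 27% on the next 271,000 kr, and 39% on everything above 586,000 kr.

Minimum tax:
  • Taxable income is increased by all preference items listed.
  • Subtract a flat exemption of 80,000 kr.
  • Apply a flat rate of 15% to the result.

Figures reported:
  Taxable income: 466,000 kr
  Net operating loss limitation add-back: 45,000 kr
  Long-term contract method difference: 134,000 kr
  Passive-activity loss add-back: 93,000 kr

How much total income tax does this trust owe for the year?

General income tax:
  88,000 kr × 7% = 6,160 kr
  227,000 kr × 14% = 31,780 kr
  151,000 kr × 27% = 40,770 kr
  → 78,710 kr

Minimum tax:
  Adjusted income: 466,000 kr + 45,000 kr + 134,000 kr + 93,000 kr = 738,000 kr
  Less exemption 80,000 kr → base 658,000 kr
  658,000 kr × 15% = 98,700 kr

98,700 kr > 78,710 kr, so the minimum tax is the binding amount.

98,700 kr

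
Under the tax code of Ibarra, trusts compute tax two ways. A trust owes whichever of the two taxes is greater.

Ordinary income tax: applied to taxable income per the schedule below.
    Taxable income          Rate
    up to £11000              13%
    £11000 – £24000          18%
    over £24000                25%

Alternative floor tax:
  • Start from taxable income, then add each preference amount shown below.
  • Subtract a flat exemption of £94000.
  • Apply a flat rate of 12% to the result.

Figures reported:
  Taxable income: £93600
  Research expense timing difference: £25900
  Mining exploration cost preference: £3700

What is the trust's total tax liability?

£21170

Ordinary income tax:
  £11000 × 13% = £1430
  £13000 × 18% = £2340
  £69600 × 25% = £17400
  → £21170

Alternative floor tax:
  Adjusted income: £93600 + £25900 + £3700 = £123200
  Less exemption £94000 → base £29200
  £29200 × 12% = £3504

£21170 > £3504, so the ordinary income tax governs.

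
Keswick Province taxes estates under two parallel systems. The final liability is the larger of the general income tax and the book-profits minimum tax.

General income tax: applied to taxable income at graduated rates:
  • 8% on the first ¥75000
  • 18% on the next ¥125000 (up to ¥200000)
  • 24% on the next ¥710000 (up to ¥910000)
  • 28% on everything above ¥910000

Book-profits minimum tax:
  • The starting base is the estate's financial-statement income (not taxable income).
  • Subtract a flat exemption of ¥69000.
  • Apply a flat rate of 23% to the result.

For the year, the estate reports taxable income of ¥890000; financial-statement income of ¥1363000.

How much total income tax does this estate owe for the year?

¥297620

General income tax:
  ¥75000 × 8% = ¥6000
  ¥125000 × 18% = ¥22500
  ¥690000 × 24% = ¥165600
  → ¥194100

Book-profits minimum tax:
  Base (financial-statement income): ¥1363000
  Less exemption ¥69000 → base ¥1294000
  ¥1294000 × 23% = ¥297620

¥297620 > ¥194100, so the book-profits minimum tax is the binding amount.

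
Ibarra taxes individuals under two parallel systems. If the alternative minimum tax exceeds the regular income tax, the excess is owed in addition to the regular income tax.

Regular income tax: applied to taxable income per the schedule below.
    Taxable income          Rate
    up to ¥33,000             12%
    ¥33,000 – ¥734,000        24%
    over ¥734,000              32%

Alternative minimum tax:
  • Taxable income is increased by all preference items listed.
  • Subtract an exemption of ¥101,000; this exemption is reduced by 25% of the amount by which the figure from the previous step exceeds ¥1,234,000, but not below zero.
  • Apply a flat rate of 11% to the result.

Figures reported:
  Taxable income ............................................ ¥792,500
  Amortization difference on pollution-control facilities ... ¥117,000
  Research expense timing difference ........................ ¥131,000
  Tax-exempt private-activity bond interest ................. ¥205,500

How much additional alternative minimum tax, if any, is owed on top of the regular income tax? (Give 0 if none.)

¥0

Regular income tax:
  ¥33,000 × 12% = ¥3,960
  ¥701,000 × 24% = ¥168,240
  ¥58,500 × 32% = ¥18,720
  → ¥190,920

Alternative minimum tax:
  Adjusted income: ¥792,500 + ¥117,000 + ¥131,000 + ¥205,500 = ¥1,246,000
  Exemption: ¥101,000 − 25% × (¥1,246,000 − ¥1,234,000) = ¥101,000 − ¥3,000 = ¥98,000
  Base: ¥1,246,000 − ¥98,000 = ¥1,148,000
  ¥1,148,000 × 11% = ¥126,280

¥126,280 ≤ ¥190,920, so no add-on is due.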